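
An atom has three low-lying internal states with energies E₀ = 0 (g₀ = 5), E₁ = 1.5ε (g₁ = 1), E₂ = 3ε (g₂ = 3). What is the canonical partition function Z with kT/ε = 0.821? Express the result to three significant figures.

Eᵢ/kT = 0, 1.8270, 3.6541.
Z = Σ gᵢe^(−Eᵢ/kT) = 5·e^(−0) + 1·e^(−1.8270) + 3·e^(−3.6541) = 5.0000 + 0.16090 + 0.077654 = 5.2386.

Z = 5.24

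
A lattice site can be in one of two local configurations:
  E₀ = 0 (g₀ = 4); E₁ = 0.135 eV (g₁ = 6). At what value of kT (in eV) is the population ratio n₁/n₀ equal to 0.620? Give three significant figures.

n₁/n₀ = (g₁/g₀) exp[−(E₁−E₀)/kT] = 0.620.
⇒ (E₁−E₀)/kT = ln((6/4)/0.620) = ln(2.4194) = 0.88352.
kT = 0.135 eV / 0.88352 = 0.153 eV.

0.153 eV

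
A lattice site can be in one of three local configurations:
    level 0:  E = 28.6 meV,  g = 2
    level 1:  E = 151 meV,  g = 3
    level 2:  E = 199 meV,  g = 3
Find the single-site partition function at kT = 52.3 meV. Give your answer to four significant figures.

Z = 1.392

Eᵢ/kT = 0.546845, 2.88719, 3.80497.
Z = Σ gᵢe^(−Eᵢ/kT) = 2·e^(−0.546845) + 3·e^(−2.88719) + 3·e^(−3.80497) = 1.15755 + 0.167198 + 0.0667796 = 1.39153.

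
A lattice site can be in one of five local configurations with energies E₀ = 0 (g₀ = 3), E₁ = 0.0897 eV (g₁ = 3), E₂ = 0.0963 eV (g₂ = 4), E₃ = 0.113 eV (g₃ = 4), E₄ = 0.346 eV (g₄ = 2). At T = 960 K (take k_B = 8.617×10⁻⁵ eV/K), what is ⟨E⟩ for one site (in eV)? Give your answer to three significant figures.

k_BT = 8.617×10⁻⁵ × 960 K = 0.082723 eV.
Eᵢ/kT = 0, 1.0843, 1.1641, 1.3660, 4.1826.
Z = Σ gᵢe^(−Eᵢ/kT) = 3·e^(−0) + 3·e^(−1.0843) + 4·e^(−1.1641) + 4·e^(−1.3660) + 2·e^(−4.1826) = 3.0000 + 1.0144 + 1.2488 + 1.0205 + 0.030518 = 6.3142.
⟨E⟩ = Σ Eᵢ gᵢe^(−Eᵢ/kT) / Z = (0·3.0000 + 0.0897·1.0144 + 0.0963·1.2488 + 0.113·1.0205 + 0.346·0.030518) / 6.3142 = 0.0534 eV.

0.0534 eV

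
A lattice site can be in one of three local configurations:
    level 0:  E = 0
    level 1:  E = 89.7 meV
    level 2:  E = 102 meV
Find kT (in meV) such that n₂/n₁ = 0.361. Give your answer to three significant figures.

12.1 meV

n₂/n₁ = exp[−(E₂−E₁)/kT] = 0.361.
⇒ (E₂−E₁)/kT = ln(1/0.361) = ln(2.7701) = 1.0189.
kT = 12.3 meV / 1.0189 = 12.1 meV.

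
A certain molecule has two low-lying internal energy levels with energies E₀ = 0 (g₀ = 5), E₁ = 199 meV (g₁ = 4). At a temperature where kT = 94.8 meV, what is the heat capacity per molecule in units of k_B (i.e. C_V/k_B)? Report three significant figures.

0.358

Eᵢ/kT = 0, 2.0992.
Z = Σ gᵢe^(−Eᵢ/kT) = 5·e^(−0) + 4·e^(−2.0992) = 5.0000 + 0.49022 = 5.4902.
⟨E⟩ = 17.769 meV, ⟨E²⟩ = 3536.0 meV².
C_V/k_B = (⟨E²⟩ − ⟨E⟩²)/(kT)² = (3536.0 − 315.74)/8987.0 = 0.358.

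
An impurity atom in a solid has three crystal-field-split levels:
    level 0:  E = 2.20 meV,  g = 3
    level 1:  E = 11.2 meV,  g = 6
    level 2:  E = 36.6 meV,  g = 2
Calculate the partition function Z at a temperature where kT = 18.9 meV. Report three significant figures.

Z = 6.28

Eᵢ/kT = 0.11640, 0.59259, 1.9365.
Z = Σ gᵢe^(−Eᵢ/kT) = 3·e^(−0.11640) + 6·e^(−0.59259) + 2·e^(−1.9365) = 2.6704 + 3.3174 + 0.28842 = 6.2762.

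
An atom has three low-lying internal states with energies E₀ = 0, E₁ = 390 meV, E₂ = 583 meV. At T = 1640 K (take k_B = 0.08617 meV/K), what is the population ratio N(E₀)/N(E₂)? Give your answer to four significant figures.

61.89

k_BT = 0.08617 × 1640 K = 141.319 meV.
n₀/n₂ = exp[−(E₀−E₂)/kT] = exp(−(-583 meV)/(141.319 meV)) = exp(4.12542) = 61.89.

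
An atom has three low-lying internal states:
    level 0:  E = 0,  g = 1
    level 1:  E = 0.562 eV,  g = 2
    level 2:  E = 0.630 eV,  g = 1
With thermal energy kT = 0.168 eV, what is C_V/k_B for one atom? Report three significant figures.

Eᵢ/kT = 0, 3.3452, 3.7500.
Z = Σ gᵢe^(−Eᵢ/kT) = 1·e^(−0) + 2·e^(−3.3452) + 1·e^(−3.7500) = 1.0000 + 0.070506 + 0.023518 = 1.0940.
⟨E⟩ = 0.049763 eV, ⟨E²⟩ = 0.028888 eV².
C_V/k_B = (⟨E²⟩ − ⟨E⟩²)/(kT)² = (0.028888 − 0.0024764)/0.028224 = 0.936.

0.936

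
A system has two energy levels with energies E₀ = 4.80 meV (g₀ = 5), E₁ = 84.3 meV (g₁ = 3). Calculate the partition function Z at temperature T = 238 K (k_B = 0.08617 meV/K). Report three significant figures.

Z = 4.01

k_BT = 0.08617 × 238 K = 20.508 meV.
Eᵢ/kT = 0.23406, 4.1106.
Z = Σ gᵢe^(−Eᵢ/kT) = 5·e^(−0.23406) + 3·e^(−4.1106) = 3.9566 + 0.049194 = 4.0058.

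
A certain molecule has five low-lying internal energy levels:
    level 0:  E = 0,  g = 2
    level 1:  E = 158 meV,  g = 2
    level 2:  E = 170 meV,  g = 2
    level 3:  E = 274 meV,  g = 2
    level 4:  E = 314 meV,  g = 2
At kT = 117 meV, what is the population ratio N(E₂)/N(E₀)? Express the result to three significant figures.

n₂/n₀ = (g₂/g₀) exp[−(E₂−E₀)/kT] = (2/2) × exp(−(170 meV)/(117 meV)) = (2/2) × exp(-1.4530) = 0.234.

0.234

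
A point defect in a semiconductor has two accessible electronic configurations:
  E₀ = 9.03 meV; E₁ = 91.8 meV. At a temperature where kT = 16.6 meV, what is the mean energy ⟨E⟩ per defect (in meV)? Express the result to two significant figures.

9.6 meV

Eᵢ/kT = 0.5440, 5.530.
Z = Σ e^(−Eᵢ/kT) = e^(−0.5440) + e^(−5.530) = 0.5804 + 0.003966 = 0.5844.
⟨E⟩ = Σ Eᵢ e^(−Eᵢ/kT) / Z = (9.03·0.5804 + 91.8·0.003966) / 0.5844 = 9.6 meV.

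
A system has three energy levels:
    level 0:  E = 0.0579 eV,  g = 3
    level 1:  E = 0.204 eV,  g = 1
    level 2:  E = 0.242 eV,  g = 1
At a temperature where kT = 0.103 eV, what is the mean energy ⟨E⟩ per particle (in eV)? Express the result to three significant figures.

0.0773 eV

Eᵢ/kT = 0.56214, 1.9806, 2.3495.
Z = Σ gᵢe^(−Eᵢ/kT) = 3·e^(−0.56214) + 1·e^(−1.9806) + 1·e^(−2.3495) = 1.7100 + 0.13799 + 0.095417 = 1.9434.
⟨E⟩ = Σ Eᵢ gᵢe^(−Eᵢ/kT) / Z = (0.0579·1.7100 + 0.204·0.13799 + 0.242·0.095417) / 1.9434 = 0.0773 eV.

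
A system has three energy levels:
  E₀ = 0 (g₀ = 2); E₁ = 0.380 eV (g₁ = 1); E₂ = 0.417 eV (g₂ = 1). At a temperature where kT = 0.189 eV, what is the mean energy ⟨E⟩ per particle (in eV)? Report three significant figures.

Eᵢ/kT = 0, 2.0106, 2.2063.
Z = Σ gᵢe^(−Eᵢ/kT) = 2·e^(−0) + 1·e^(−2.0106) + 1·e^(−2.2063) = 2.0000 + 0.13391 + 0.11011 = 2.2440.
⟨E⟩ = Σ Eᵢ gᵢe^(−Eᵢ/kT) / Z = (0·2.0000 + 0.380·0.13391 + 0.417·0.11011) / 2.2440 = 0.0431 eV.

0.0431 eV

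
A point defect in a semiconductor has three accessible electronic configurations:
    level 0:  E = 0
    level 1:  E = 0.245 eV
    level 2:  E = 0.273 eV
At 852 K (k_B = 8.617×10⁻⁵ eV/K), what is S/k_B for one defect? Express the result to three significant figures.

0.255

k_BT = 8.617×10⁻⁵ × 852 K = 0.073417 eV.
Eᵢ/kT = 0, 3.3371, 3.7185.
Z = Σ e^(−Eᵢ/kT) = e^(−0) + e^(−3.3371) + e^(−3.7185) = 1.0000 + 0.035540 + 0.024270 = 1.0598.
⟨E⟩ = Σ EᵢPᵢ = 0.014468 eV.
S/k_B = ln Z + ⟨E⟩/kT = ln(1.0598) + 0.014468/0.073417 = 0.058080 + 0.19707 = 0.255.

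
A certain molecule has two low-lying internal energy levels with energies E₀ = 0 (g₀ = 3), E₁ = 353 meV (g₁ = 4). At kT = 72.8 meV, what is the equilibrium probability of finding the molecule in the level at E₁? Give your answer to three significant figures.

Eᵢ/kT = 0, 4.8489.
Z = Σ gᵢe^(−Eᵢ/kT) = 3·e^(−0) + 4·e^(−4.8489) = 3.0000 + 0.031348 = 3.0313.
P₁ = g₁ e^(−E₁/kT) / Z = 0.031348/3.0313 = 0.0103.

0.0103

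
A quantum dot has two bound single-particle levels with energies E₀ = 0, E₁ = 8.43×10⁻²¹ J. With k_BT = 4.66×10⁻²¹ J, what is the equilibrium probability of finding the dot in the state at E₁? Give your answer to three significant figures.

0.141

Eᵢ/kT = 0, 1.8090.
Z = Σ e^(−Eᵢ/kT) = e^(−0) + e^(−1.8090) = 1.0000 + 0.16382 = 1.1638.
P₁ = e^(−E₁/kT) / Z = 0.16382/1.1638 = 0.141.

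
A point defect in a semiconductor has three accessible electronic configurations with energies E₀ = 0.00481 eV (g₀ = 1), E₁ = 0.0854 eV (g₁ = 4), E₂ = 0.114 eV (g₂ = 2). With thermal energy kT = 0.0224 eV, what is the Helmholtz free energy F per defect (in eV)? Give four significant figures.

0.002175 eV

Eᵢ/kT = 0.214732, 3.81250, 5.08929.
Z = Σ gᵢe^(−Eᵢ/kT) = 1·e^(−0.214732) + 4·e^(−3.81250) + 2·e^(−5.08929) = 0.806758 + 0.0883715 + 0.0123248 = 0.907454.
F = −kT ln Z = −0.0224 × ln(0.907454) = −0.0224 × -0.0971124 = 0.002175 eV.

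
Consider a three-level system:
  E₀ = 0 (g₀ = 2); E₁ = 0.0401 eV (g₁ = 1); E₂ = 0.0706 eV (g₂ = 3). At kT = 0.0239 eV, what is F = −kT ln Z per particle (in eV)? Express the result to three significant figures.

Eᵢ/kT = 0, 1.6778, 2.9540.
Z = Σ gᵢe^(−Eᵢ/kT) = 2·e^(−0) + 1·e^(−1.6778) + 3·e^(−2.9540) = 2.0000 + 0.18678 + 0.15639 = 2.3432.
F = −kT ln Z = −0.0239 × ln(2.3432) = −0.0239 × 0.85152 = -0.0204 eV.

-0.0204 eV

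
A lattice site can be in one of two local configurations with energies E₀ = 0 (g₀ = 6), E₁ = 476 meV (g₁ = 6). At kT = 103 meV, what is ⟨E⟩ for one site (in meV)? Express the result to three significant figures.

Eᵢ/kT = 0, 4.6214.
Z = Σ gᵢe^(−Eᵢ/kT) = 6·e^(−0) + 6·e^(−4.6214) = 6.0000 + 0.059034 = 6.0590.
⟨E⟩ = Σ Eᵢ gᵢe^(−Eᵢ/kT) / Z = (0·6.0000 + 476·0.059034) / 6.0590 = 4.64 meV.

4.64 meV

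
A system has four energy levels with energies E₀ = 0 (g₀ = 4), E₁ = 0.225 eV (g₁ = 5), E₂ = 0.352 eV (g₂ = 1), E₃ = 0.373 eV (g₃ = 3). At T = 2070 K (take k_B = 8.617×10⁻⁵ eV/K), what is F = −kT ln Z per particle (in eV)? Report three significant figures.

-0.317 eV

k_BT = 8.617×10⁻⁵ × 2070 K = 0.17837 eV.
Eᵢ/kT = 0, 1.2614, 1.9734, 2.0912.
Z = Σ gᵢe^(−Eᵢ/kT) = 4·e^(−0) + 5·e^(−1.2614) + 1·e^(−1.9734) + 3·e^(−2.0912) = 4.0000 + 1.4163 + 0.13898 + 0.37062 = 5.9259.
F = −kT ln Z = −0.17837 × ln(5.9259) = −0.17837 × 1.7793 = -0.317 eV.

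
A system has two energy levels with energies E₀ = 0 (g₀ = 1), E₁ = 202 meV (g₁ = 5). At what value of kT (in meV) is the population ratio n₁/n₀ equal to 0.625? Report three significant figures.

97.1 meV

n₁/n₀ = (g₁/g₀) exp[−(E₁−E₀)/kT] = 0.625.
⇒ (E₁−E₀)/kT = ln((5/1)/0.625) = ln(8.0000) = 2.0794.
kT = 202 meV / 2.0794 = 97.1 meV.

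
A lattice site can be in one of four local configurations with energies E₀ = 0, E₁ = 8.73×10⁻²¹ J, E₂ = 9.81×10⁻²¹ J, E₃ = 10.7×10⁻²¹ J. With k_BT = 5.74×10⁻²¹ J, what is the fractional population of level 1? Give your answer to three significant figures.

Eᵢ/kT = 0, 1.5209, 1.7091, 1.8641.
Z = Σ e^(−Eᵢ/kT) = e^(−0) + e^(−1.5209) + e^(−1.7091) + e^(−1.8641) = 1.0000 + 0.21852 + 0.18103 + 0.15504 = 1.5546.
P₁ = e^(−E₁/kT) / Z = 0.21852/1.5546 = 0.141.

0.141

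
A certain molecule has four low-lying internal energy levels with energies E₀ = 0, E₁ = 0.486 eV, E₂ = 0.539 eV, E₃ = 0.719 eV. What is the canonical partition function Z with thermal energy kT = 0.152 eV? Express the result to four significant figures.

Eᵢ/kT = 0, 3.19737, 3.54605, 4.73026.
Z = Σ e^(−Eᵢ/kT) = e^(−0) + e^(−3.19737) + e^(−3.54605) + e^(−4.73026) = 1.00000 + 0.0408695 + 0.0288383 + 0.00882418 = 1.07853.

Z = 1.079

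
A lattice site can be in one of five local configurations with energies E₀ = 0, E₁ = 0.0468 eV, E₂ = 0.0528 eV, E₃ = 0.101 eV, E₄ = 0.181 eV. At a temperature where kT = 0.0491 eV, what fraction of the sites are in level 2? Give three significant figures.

Eᵢ/kT = 0, 0.95316, 1.0754, 2.0570, 3.6864.
Z = Σ e^(−Eᵢ/kT) = e^(−0) + e^(−0.95316) + e^(−1.0754) + e^(−2.0570) + e^(−3.6864) = 1.0000 + 0.38552 + 0.34116 + 0.12784 + 0.025062 = 1.8796.
P₂ = e^(−E₂/kT) / Z = 0.34116/1.8796 = 0.182.

0.182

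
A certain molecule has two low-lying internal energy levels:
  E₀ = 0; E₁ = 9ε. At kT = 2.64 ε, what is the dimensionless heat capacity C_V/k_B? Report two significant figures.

0.36

Eᵢ/kT = 0, 3.409.
Z = Σ e^(−Eᵢ/kT) = e^(−0) + e^(−3.409) = 1.000 + 0.03307 = 1.033.
⟨E⟩ = 0.2881 ε, ⟨E²⟩ = 2.593 ε².
C_V/k_B = (⟨E²⟩ − ⟨E⟩²)/(kT)² = (2.593 − 0.08300)/6.970 = 0.36.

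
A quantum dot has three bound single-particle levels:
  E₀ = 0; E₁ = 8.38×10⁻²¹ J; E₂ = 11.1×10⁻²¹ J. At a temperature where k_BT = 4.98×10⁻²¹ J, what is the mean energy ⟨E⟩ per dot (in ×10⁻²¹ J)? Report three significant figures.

2.13 ×10⁻²¹ J

Eᵢ/kT = 0, 1.6827, 2.2289.
Z = Σ e^(−Eᵢ/kT) = e^(−0) + e^(−1.6827) + e^(−2.2289) = 1.0000 + 0.18587 + 0.10765 = 1.2935.
⟨E⟩ = Σ Eᵢ e^(−Eᵢ/kT) / Z = (0·1.0000 + 8.38·0.18587 + 11.1·0.10765) / 1.2935 = 2.13 ×10⁻²¹ J.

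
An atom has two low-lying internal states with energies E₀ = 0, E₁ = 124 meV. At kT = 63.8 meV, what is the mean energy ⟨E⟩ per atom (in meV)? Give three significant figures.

15.5 meV

Eᵢ/kT = 0, 1.9436.
Z = Σ e^(−Eᵢ/kT) = e^(−0) + e^(−1.9436) = 1.0000 + 0.14319 = 1.1432.
⟨E⟩ = Σ Eᵢ e^(−Eᵢ/kT) / Z = (0·1.0000 + 124·0.14319) / 1.1432 = 15.5 meV.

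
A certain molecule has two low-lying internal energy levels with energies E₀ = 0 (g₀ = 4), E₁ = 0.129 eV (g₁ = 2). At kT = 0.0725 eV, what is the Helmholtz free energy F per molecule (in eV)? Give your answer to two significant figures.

Eᵢ/kT = 0, 1.779.
Z = Σ gᵢe^(−Eᵢ/kT) = 4·e^(−0) + 2·e^(−1.779) = 4.000 + 0.3376 = 4.338.
F = −kT ln Z = −0.0725 × ln(4.338) = −0.0725 × 1.467 = -0.11 eV.

-0.11 eV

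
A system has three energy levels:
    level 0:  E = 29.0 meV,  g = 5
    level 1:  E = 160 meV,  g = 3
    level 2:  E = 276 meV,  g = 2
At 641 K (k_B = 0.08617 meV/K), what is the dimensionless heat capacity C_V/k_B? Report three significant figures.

k_BT = 0.08617 × 641 K = 55.235 meV.
Eᵢ/kT = 0.52503, 2.8967, 4.9968.
Z = Σ gᵢe^(−Eᵢ/kT) = 5·e^(−0.52503) + 3·e^(−2.8967) + 2·e^(−4.9968) = 2.9577 + 0.16562 + 0.013519 = 3.1368.
⟨E⟩ = 36.982 meV, ⟨E²⟩ = 2472.9 meV².
C_V/k_B = (⟨E²⟩ − ⟨E⟩²)/(kT)² = (2472.9 − 1367.7)/3050.9 = 0.362.

0.362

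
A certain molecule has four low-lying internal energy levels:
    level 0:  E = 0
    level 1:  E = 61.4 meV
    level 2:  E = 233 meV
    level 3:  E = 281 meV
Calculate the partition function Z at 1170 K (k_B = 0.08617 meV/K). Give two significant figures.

k_BT = 0.08617 × 1170 K = 100.8 meV.
Eᵢ/kT = 0, 0.6091, 2.312, 2.788.
Z = Σ e^(−Eᵢ/kT) = e^(−0) + e^(−0.6091) + e^(−2.312) + e^(−2.788) = 1.000 + 0.5438 + 0.09906 + 0.06154 = 1.704.

Z = 1.7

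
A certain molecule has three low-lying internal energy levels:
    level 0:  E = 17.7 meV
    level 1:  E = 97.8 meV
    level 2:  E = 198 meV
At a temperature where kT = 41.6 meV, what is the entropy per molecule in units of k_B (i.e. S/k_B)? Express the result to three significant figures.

0.439

Eᵢ/kT = 0.42548, 2.3510, 4.7596.
Z = Σ e^(−Eᵢ/kT) = e^(−0.42548) + e^(−2.3510) + e^(−4.7596) = 0.65346 + 0.095274 + 0.0085690 = 0.75730.
⟨E⟩ = Σ EᵢPᵢ = 29.817 meV.
S/k_B = ln Z + ⟨E⟩/kT = ln(0.75730) + 29.817/41.6 = -0.27800 + 0.71675 = 0.439.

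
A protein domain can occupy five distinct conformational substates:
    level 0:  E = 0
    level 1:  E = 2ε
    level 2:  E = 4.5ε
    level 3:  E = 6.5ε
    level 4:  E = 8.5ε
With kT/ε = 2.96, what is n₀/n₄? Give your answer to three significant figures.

17.7

n₀/n₄ = exp[−(E₀−E₄)/kT] = exp(−(-8.5ε)/(2.96ε)) = exp(2.8716) = 17.7.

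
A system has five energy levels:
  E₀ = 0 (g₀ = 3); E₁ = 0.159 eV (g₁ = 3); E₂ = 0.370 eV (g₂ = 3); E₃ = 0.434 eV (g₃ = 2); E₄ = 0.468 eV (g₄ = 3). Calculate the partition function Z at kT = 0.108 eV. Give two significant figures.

Z = 3.9

Eᵢ/kT = 0, 1.472, 3.426, 4.019, 4.333.
Z = Σ gᵢe^(−Eᵢ/kT) = 3·e^(−0) + 3·e^(−1.472) + 3·e^(−3.426) + 2·e^(−4.019) + 3·e^(−4.333) = 3.000 + 0.6884 + 0.09755 + 0.03594 + 0.03938 = 3.861.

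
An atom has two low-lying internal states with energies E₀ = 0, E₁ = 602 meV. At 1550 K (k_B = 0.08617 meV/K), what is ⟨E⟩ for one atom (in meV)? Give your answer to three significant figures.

6.57 meV

k_BT = 0.08617 × 1550 K = 133.56 meV.
Eᵢ/kT = 0, 4.5073.
Z = Σ e^(−Eᵢ/kT) = e^(−0) + e^(−4.5073) = 1.0000 + 0.011028 = 1.0110.
⟨E⟩ = Σ Eᵢ e^(−Eᵢ/kT) / Z = (0·1.0000 + 602·0.011028) / 1.0110 = 6.57 meV.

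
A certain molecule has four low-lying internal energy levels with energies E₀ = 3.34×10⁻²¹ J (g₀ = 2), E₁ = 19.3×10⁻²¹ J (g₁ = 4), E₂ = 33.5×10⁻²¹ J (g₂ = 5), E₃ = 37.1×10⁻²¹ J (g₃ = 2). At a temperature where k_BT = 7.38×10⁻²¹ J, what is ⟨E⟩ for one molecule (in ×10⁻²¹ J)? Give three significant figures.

Eᵢ/kT = 0.45257, 2.6152, 4.5393, 5.0271.
Z = Σ gᵢe^(−Eᵢ/kT) = 2·e^(−0.45257) + 4·e^(−2.6152) + 5·e^(−4.5393) + 2·e^(−5.0271) = 1.2720 + 0.29261 + 0.053404 + 0.013116 = 1.6311.
⟨E⟩ = Σ Eᵢ gᵢe^(−Eᵢ/kT) / Z = (3.34·1.2720 + 19.3·0.29261 + 33.5·0.053404 + 37.1·0.013116) / 1.6311 = 7.46 ×10⁻²¹ J.

7.46 ×10⁻²¹ J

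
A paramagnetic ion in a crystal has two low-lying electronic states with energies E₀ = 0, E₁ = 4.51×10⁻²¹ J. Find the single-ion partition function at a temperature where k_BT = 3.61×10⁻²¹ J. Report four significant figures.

Z = 1.287

Eᵢ/kT = 0, 1.24931.
Z = Σ e^(−Eᵢ/kT) = e^(−0) + e^(−1.24931) = 1.00000 + 0.286703 = 1.28670.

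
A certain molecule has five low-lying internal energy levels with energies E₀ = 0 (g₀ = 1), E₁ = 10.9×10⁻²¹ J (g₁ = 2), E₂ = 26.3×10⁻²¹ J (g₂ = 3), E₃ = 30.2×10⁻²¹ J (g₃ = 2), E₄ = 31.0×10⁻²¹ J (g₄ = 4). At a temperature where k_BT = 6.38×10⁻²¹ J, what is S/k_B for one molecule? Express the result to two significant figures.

Eᵢ/kT = 0, 1.708, 4.122, 4.734, 4.859.
Z = Σ gᵢe^(−Eᵢ/kT) = 1·e^(−0) + 2·e^(−1.708) + 3·e^(−4.122) + 2·e^(−4.734) + 4·e^(−4.859) = 1.000 + 0.3625 + 0.04864 + 0.01758 + 0.03103 = 1.460.
⟨E⟩ = Σ EᵢPᵢ = 4.605 ×10⁻²¹ J.
S/k_B = ln Z + ⟨E⟩/kT = ln(1.460) + 4.605/6.38 = 0.3784 + 0.7218 = 1.1.

1.1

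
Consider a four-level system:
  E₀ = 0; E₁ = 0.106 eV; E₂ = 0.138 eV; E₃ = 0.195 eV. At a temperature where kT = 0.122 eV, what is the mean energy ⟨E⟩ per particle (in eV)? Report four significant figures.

0.06605 eV

Eᵢ/kT = 0, 0.868852, 1.13115, 1.59836.
Z = Σ e^(−Eᵢ/kT) = e^(−0) + e^(−0.868852) + e^(−1.13115) + e^(−1.59836) = 1.00000 + 0.419433 + 0.322662 + 0.202228 = 1.94432.
⟨E⟩ = Σ Eᵢ e^(−Eᵢ/kT) / Z = (0·1.00000 + 0.106·0.419433 + 0.138·0.322662 + 0.195·0.202228) / 1.94432 = 0.06605 eV.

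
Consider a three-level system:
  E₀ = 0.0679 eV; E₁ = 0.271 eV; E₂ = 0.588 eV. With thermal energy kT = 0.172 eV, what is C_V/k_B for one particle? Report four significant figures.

0.5024

Eᵢ/kT = 0.394767, 1.57558, 3.41860.
Z = Σ e^(−Eᵢ/kT) = e^(−0.394767) + e^(−1.57558) + e^(−3.41860) = 0.673837 + 0.206888 + 0.0327583 = 0.913483.
⟨E⟩ = 0.132550 eV, ⟨E²⟩ = 0.0324327 eV².
C_V/k_B = (⟨E²⟩ − ⟨E⟩²)/(kT)² = (0.0324327 − 0.0175695)/0.0295840 = 0.5024.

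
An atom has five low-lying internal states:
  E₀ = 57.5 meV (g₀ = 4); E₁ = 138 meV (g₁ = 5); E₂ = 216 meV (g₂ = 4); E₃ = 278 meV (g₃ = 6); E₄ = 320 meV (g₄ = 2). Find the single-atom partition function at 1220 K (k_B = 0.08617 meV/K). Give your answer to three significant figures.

Z = 4.69

k_BT = 0.08617 × 1220 K = 105.13 meV.
Eᵢ/kT = 0.54694, 1.3127, 2.0546, 2.6443, 3.0439.
Z = Σ gᵢe^(−Eᵢ/kT) = 4·e^(−0.54694) + 5·e^(−1.3127) + 4·e^(−2.0546) + 6·e^(−2.6443) + 2·e^(−3.0439) = 2.3149 + 1.3455 + 0.51258 + 0.42633 + 0.095297 = 4.6946.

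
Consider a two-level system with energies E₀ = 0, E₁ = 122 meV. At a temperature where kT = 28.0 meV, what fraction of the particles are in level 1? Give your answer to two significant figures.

Eᵢ/kT = 0, 4.357.
Z = Σ e^(−Eᵢ/kT) = e^(−0) + e^(−4.357) = 1.000 + 0.01282 = 1.013.
P₁ = e^(−E₁/kT) / Z = 0.01282/1.013 = 0.013.

0.013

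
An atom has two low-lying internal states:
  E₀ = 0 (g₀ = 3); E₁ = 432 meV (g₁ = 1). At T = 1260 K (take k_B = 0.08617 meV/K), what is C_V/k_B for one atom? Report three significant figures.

k_BT = 0.08617 × 1260 K = 108.57 meV.
Eᵢ/kT = 0, 3.9790.
Z = Σ gᵢe^(−Eᵢ/kT) = 3·e^(−0) + 1·e^(−3.9790) = 3.0000 + 0.018704 = 3.0187.
⟨E⟩ = 2.6767 meV, ⟨E²⟩ = 1156.3 meV².
C_V/k_B = (⟨E²⟩ − ⟨E⟩²)/(kT)² = (1156.3 − 7.1647)/11787 = 0.0975.

0.0975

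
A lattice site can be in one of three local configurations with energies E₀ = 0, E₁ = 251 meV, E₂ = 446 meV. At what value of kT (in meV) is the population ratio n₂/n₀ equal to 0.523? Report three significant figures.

688 meV

n₂/n₀ = exp[−(E₂−E₀)/kT] = 0.523.
⇒ (E₂−E₀)/kT = ln(1/0.523) = ln(1.9120) = 0.64815.
kT = 446 meV / 0.64815 = 688 meV.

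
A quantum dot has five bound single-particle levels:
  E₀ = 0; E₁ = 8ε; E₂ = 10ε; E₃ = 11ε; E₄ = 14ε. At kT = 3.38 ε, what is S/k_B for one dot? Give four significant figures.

Eᵢ/kT = 0, 2.36686, 2.95858, 3.25444, 4.14201.
Z = Σ e^(−Eᵢ/kT) = e^(−0) + e^(−2.36686) + e^(−2.95858) + e^(−3.25444) + e^(−4.14201) = 1.00000 + 0.0937747 + 0.0518926 + 0.0386024 + 0.0158909 = 1.20016.
⟨E⟩ = Σ EᵢPᵢ = 1.59664 ε.
S/k_B = ln Z + ⟨E⟩/kT = ln(1.20016) + 1.59664/3.38 = 0.182455 + 0.472379 = 0.6548.

0.6548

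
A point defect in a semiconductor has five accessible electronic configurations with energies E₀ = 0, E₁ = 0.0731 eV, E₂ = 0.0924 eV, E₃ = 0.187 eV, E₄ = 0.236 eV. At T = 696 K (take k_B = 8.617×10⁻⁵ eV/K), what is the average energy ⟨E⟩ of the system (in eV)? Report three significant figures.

k_BT = 8.617×10⁻⁵ × 696 K = 0.059974 eV.
Eᵢ/kT = 0, 1.2189, 1.5407, 3.1180, 3.9350.
Z = Σ e^(−Eᵢ/kT) = e^(−0) + e^(−1.2189) + e^(−1.5407) + e^(−3.1180) + e^(−3.9350) = 1.0000 + 0.29556 + 0.21423 + 0.044246 + 0.019546 = 1.5736.
⟨E⟩ = Σ Eᵢ e^(−Eᵢ/kT) / Z = (0·1.0000 + 0.0731·0.29556 + 0.0924·0.21423 + 0.187·0.044246 + 0.236·0.019546) / 1.5736 = 0.0345 eV.

0.0345 eV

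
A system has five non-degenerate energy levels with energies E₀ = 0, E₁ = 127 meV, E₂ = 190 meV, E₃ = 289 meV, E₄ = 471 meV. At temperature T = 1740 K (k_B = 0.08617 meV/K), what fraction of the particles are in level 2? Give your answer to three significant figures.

k_BT = 0.08617 × 1740 K = 149.94 meV.
Eᵢ/kT = 0, 0.84701, 1.2672, 1.9274, 3.1413.
Z = Σ e^(−Eᵢ/kT) = e^(−0) + e^(−0.84701) + e^(−1.2672) + e^(−1.9274) + e^(−3.1413) = 1.0000 + 0.42869 + 0.28162 + 0.14553 + 0.043227 = 1.8991.
P₂ = e^(−E₂/kT) / Z = 0.28162/1.8991 = 0.148.

0.148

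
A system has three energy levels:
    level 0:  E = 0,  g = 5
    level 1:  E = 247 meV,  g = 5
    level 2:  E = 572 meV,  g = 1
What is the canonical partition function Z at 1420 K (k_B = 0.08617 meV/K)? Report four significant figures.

Z = 5.674

k_BT = 0.08617 × 1420 K = 122.361 meV.
Eᵢ/kT = 0, 2.01862, 4.67469.
Z = Σ gᵢe^(−Eᵢ/kT) = 5·e^(−0) + 5·e^(−2.01862) + 1·e^(−4.67469) = 5.00000 + 0.664193 + 0.00932842 = 5.67352.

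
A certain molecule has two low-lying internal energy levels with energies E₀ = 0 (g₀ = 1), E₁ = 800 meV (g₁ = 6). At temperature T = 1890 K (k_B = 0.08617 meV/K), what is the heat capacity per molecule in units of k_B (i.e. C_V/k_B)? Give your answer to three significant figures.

k_BT = 0.08617 × 1890 K = 162.86 meV.
Eᵢ/kT = 0, 4.9122.
Z = Σ gᵢe^(−Eᵢ/kT) = 1·e^(−0) + 6·e^(−4.9122) = 1.0000 + 0.044138 = 1.0441.
⟨E⟩ = 33.819 meV, ⟨E²⟩ = 27055 meV².
C_V/k_B = (⟨E²⟩ − ⟨E⟩²)/(kT)² = (27055 − 1143.7)/26523 = 0.977.

0.977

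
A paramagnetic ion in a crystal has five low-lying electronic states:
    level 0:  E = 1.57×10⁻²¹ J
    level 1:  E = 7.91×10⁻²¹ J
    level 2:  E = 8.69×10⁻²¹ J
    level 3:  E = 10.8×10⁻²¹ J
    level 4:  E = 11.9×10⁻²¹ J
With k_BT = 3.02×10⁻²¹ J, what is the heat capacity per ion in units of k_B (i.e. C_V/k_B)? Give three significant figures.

Eᵢ/kT = 0.51987, 2.6192, 2.8775, 3.5762, 3.9404.
Z = Σ e^(−Eᵢ/kT) = e^(−0.51987) + e^(−2.6192) + e^(−2.8775) + e^(−3.5762) + e^(−3.9404) = 0.59460 + 0.072861 + 0.056275 + 0.027982 + 0.019440 = 0.77116.
⟨E⟩ = 3.2839, ⟨E²⟩ = 21.125.
C_V/k_B = (⟨E²⟩ − ⟨E⟩²)/(kT)² = (21.125 − 10.784)/9.1204 = 1.13.

1.13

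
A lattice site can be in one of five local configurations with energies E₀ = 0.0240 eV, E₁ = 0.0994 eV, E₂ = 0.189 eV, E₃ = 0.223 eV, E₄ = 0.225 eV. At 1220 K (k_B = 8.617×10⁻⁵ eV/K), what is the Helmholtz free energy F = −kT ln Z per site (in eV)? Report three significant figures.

k_BT = 8.617×10⁻⁵ × 1220 K = 0.10513 eV.
Eᵢ/kT = 0.22829, 0.94550, 1.7978, 2.1212, 2.1402.
Z = Σ e^(−Eᵢ/kT) = e^(−0.22829) + e^(−0.94550) + e^(−1.7978) + e^(−2.1212) + e^(−2.1402) = 0.79589 + 0.38849 + 0.16566 + 0.11989 + 0.11763 = 1.5876.
F = −kT ln Z = −0.10513 × ln(1.5876) = −0.10513 × 0.46222 = -0.0486 eV.

-0.0486 eV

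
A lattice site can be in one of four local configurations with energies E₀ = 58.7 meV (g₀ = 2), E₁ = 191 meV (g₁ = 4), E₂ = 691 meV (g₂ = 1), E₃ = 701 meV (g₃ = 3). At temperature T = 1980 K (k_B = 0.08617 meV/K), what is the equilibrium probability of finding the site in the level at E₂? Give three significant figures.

0.00624

k_BT = 0.08617 × 1980 K = 170.62 meV.
Eᵢ/kT = 0.34404, 1.1194, 4.0499, 4.1085.
Z = Σ gᵢe^(−Eᵢ/kT) = 2·e^(−0.34404) + 4·e^(−1.1194) + 1·e^(−4.0499) + 3·e^(−4.1085) = 1.4178 + 1.3059 + 0.017424 + 0.049297 = 2.7904.
P₂ = g₂ e^(−E₂/kT) / Z = 0.017424/2.7904 = 0.00624.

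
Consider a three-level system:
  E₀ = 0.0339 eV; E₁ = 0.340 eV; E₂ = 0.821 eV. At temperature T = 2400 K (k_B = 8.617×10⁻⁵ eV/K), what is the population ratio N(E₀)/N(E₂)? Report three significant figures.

k_BT = 8.617×10⁻⁵ × 2400 K = 0.20681 eV.
n₀/n₂ = exp[−(E₀−E₂)/kT] = exp(−(-0.7871 eV)/(0.20681 eV)) = exp(3.8059) = 45.0.

45.0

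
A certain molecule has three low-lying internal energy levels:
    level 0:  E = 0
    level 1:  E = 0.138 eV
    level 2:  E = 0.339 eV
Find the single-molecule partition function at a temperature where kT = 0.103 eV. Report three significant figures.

Eᵢ/kT = 0, 1.3398, 3.2913.
Z = Σ e^(−Eᵢ/kT) = e^(−0) + e^(−1.3398) + e^(−3.2913) = 1.0000 + 0.26190 + 0.037205 = 1.2991.

Z = 1.30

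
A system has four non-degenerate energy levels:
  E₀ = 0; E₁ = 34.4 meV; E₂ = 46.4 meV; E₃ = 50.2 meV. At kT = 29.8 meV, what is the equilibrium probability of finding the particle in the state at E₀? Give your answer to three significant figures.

Eᵢ/kT = 0, 1.1544, 1.5570, 1.6846.
Z = Σ e^(−Eᵢ/kT) = e^(−0) + e^(−1.1544) + e^(−1.5570) + e^(−1.6846) = 1.0000 + 0.31525 + 0.21077 + 0.18552 = 1.7115.
P₀ = e^(−E₀/kT) / Z = 1.0000/1.7115 = 0.584.

0.584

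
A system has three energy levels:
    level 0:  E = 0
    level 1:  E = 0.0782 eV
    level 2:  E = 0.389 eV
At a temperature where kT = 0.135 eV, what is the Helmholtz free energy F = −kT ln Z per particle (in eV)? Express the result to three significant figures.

-0.0648 eV

Eᵢ/kT = 0, 0.57926, 2.8815.
Z = Σ e^(−Eᵢ/kT) = e^(−0) + e^(−0.57926) + e^(−2.8815) = 1.0000 + 0.56031 + 0.056051 = 1.6164.
F = −kT ln Z = −0.135 × ln(1.6164) = −0.135 × 0.48020 = -0.0648 eV.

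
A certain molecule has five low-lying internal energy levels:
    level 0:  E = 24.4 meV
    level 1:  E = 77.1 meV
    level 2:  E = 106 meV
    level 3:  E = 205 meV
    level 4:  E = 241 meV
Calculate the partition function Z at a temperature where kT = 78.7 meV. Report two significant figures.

Z = 1.5

Eᵢ/kT = 0.3100, 0.9797, 1.347, 2.605, 3.062.
Z = Σ e^(−Eᵢ/kT) = e^(−0.3100) + e^(−0.9797) + e^(−1.347) + e^(−2.605) + e^(−3.062) = 0.7334 + 0.3754 + 0.2600 + 0.07390 + 0.04679 = 1.489.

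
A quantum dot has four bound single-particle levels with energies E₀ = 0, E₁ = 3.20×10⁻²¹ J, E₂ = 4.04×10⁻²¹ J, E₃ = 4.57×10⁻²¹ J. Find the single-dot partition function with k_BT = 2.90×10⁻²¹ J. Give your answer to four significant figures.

Eᵢ/kT = 0, 1.10345, 1.39310, 1.57586.
Z = Σ e^(−Eᵢ/kT) = e^(−0) + e^(−1.10345) + e^(−1.39310) + e^(−1.57586) = 1.00000 + 0.331725 + 0.248304 + 0.206830 = 1.78686.

Z = 1.787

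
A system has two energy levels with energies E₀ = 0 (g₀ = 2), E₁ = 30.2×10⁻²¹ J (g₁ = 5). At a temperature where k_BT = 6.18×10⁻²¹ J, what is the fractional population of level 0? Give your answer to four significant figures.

Eᵢ/kT = 0, 4.88673.
Z = Σ gᵢe^(−Eᵢ/kT) = 2·e^(−0) + 5·e^(−4.88673) = 2.00000 + 0.0377303 = 2.03773.
P₀ = g₀ e^(−E₀/kT) / Z = 2.00000/2.03773 = 0.9815.

0.9815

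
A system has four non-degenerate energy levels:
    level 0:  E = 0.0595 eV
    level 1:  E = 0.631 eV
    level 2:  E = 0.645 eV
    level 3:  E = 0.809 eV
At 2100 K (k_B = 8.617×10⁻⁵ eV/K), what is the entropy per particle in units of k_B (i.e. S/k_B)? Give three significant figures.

k_BT = 8.617×10⁻⁵ × 2100 K = 0.18096 eV.
Eᵢ/kT = 0.32880, 3.4870, 3.5643, 4.4706.
Z = Σ e^(−Eᵢ/kT) = e^(−0.32880) + e^(−3.4870) + e^(−3.5643) + e^(−4.4706) = 0.71979 + 0.030593 + 0.028317 + 0.011440 = 0.79014.
⟨E⟩ = Σ EᵢPᵢ = 0.11346 eV.
S/k_B = ln Z + ⟨E⟩/kT = ln(0.79014) + 0.11346/0.18096 = -0.23555 + 0.62699 = 0.391.

0.391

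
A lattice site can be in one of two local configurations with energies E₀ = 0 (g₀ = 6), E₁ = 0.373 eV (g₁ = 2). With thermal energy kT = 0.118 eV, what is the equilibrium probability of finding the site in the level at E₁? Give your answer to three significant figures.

0.0139

Eᵢ/kT = 0, 3.1610.
Z = Σ gᵢe^(−Eᵢ/kT) = 6·e^(−0) + 2·e^(−3.1610) = 6.0000 + 0.084767 = 6.0848.
P₁ = g₁ e^(−E₁/kT) / Z = 0.084767/6.0848 = 0.0139.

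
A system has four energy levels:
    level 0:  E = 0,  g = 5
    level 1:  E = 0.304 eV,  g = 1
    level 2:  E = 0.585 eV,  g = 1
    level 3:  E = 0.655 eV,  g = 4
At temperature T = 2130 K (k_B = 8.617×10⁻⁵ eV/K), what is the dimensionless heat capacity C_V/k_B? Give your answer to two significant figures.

0.42

k_BT = 8.617×10⁻⁵ × 2130 K = 0.1835 eV.
Eᵢ/kT = 0, 1.657, 3.188, 3.569.
Z = Σ gᵢe^(−Eᵢ/kT) = 5·e^(−0) + 1·e^(−1.657) + 1·e^(−3.188) + 4·e^(−3.569) = 5.000 + 0.1907 + 0.04125 + 0.1127 = 5.345.
⟨E⟩ = 0.02917 eV, ⟨E²⟩ = 0.01498 eV².
C_V/k_B = (⟨E²⟩ − ⟨E⟩²)/(kT)² = (0.01498 − 0.0008509)/0.03367 = 0.42.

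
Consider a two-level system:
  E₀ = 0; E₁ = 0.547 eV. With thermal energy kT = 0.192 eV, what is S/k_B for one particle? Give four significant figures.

Eᵢ/kT = 0, 2.84896.
Z = Σ e^(−Eᵢ/kT) = e^(−0) + e^(−2.84896) = 1.00000 + 0.0579045 = 1.05790.
⟨E⟩ = Σ EᵢPᵢ = 0.0299402 eV.
S/k_B = ln Z + ⟨E⟩/kT = ln(1.05790) + 0.0299402/0.192 = 0.0562858 + 0.155939 = 0.2122.

0.2122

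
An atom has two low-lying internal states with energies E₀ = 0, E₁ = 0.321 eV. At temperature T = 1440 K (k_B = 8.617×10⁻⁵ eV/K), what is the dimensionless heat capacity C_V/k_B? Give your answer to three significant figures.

0.436

k_BT = 8.617×10⁻⁵ × 1440 K = 0.12408 eV.
Eᵢ/kT = 0, 2.5870.
Z = Σ e^(−Eᵢ/kT) = e^(−0) + e^(−2.5870) = 1.0000 + 0.075245 = 1.0752.
⟨E⟩ = 0.022464 eV, ⟨E²⟩ = 0.0072110 eV².
C_V/k_B = (⟨E²⟩ − ⟨E⟩²)/(kT)² = (0.0072110 − 0.00050463)/0.015396 = 0.436.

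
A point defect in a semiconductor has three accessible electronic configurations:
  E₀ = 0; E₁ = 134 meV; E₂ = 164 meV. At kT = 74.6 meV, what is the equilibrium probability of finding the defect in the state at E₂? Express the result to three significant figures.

Eᵢ/kT = 0, 1.7962, 2.1984.
Z = Σ e^(−Eᵢ/kT) = e^(−0) + e^(−1.7962) + e^(−2.1984) = 1.0000 + 0.16593 + 0.11098 = 1.2769.
P₂ = e^(−E₂/kT) / Z = 0.11098/1.2769 = 0.0869.

0.0869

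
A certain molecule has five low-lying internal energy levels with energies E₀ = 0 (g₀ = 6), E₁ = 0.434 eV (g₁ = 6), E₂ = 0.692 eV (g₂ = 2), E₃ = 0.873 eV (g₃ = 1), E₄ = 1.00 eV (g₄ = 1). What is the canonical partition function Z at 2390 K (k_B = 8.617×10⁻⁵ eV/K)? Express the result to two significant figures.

k_BT = 8.617×10⁻⁵ × 2390 K = 0.2059 eV.
Eᵢ/kT = 0, 2.108, 3.361, 4.240, 4.857.
Z = Σ gᵢe^(−Eᵢ/kT) = 6·e^(−0) + 6·e^(−2.108) + 2·e^(−3.361) + 1·e^(−4.240) + 1·e^(−4.857) = 6.000 + 0.7289 + 0.06940 + 0.01441 + 0.007774 = 6.820.

Z = 6.8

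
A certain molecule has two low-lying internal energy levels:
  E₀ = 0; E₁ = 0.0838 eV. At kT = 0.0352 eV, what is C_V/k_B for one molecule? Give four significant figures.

Eᵢ/kT = 0, 2.38068.
Z = Σ e^(−Eᵢ/kT) = e^(−0) + e^(−2.38068) = 1.00000 + 0.0924877 = 1.09249.
⟨E⟩ = 0.00709432 eV, ⟨E²⟩ = 0.000594504 eV².
C_V/k_B = (⟨E²⟩ − ⟨E⟩²)/(kT)² = (0.000594504 − 0.0000503294)/0.00123904 = 0.4392.

0.4392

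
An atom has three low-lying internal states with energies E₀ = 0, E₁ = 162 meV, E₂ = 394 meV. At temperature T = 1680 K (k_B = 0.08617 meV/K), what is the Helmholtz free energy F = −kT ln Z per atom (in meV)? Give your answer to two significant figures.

-48 meV

k_BT = 0.08617 × 1680 K = 144.8 meV.
Eᵢ/kT = 0, 1.119, 2.721.
Z = Σ e^(−Eᵢ/kT) = e^(−0) + e^(−1.119) + e^(−2.721) = 1.000 + 0.3266 + 0.06581 = 1.392.
F = −kT ln Z = −144.8 × ln(1.392) = −144.8 × 0.3307 = -48 meV.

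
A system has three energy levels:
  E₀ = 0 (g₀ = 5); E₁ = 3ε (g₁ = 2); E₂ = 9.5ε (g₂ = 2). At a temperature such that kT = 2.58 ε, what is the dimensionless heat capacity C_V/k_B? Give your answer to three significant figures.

0.243

Eᵢ/kT = 0, 1.1628, 3.6822.
Z = Σ gᵢe^(−Eᵢ/kT) = 5·e^(−0) + 2·e^(−1.1628) + 2·e^(−3.6822) = 5.0000 + 0.62522 + 0.050335 = 5.6756.
⟨E⟩ = 0.41473 ε, ⟨E²⟩ = 1.7918 ε².
C_V/k_B = (⟨E²⟩ − ⟨E⟩²)/(kT)² = (1.7918 − 0.17200)/6.6564 = 0.243.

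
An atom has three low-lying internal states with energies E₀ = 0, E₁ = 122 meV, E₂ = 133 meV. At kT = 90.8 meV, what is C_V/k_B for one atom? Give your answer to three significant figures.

Eᵢ/kT = 0, 1.3436, 1.4648.
Z = Σ e^(−Eᵢ/kT) = e^(−0) + e^(−1.3436) + e^(−1.4648) = 1.0000 + 0.26090 + 0.23112 = 1.4920.
⟨E⟩ = 41.936 meV, ⟨E²⟩ = 5342.8 meV².
C_V/k_B = (⟨E²⟩ − ⟨E⟩²)/(kT)² = (5342.8 − 1758.6)/8244.6 = 0.435.

0.435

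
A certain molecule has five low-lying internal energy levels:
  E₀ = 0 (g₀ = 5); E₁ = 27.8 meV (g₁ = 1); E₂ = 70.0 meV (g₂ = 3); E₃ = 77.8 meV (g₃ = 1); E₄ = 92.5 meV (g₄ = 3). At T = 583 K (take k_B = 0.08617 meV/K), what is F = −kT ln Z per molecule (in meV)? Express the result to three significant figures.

k_BT = 0.08617 × 583 K = 50.237 meV.
Eᵢ/kT = 0, 0.55338, 1.3934, 1.5487, 1.8413.
Z = Σ gᵢe^(−Eᵢ/kT) = 5·e^(−0) + 1·e^(−0.55338) + 3·e^(−1.3934) + 1·e^(−1.5487) + 3·e^(−1.8413) = 5.0000 + 0.57500 + 0.74469 + 0.21252 + 0.47583 = 7.0080.
F = −kT ln Z = −50.237 × ln(7.0080) = −50.237 × 1.9471 = -97.8 meV.

-97.8 meV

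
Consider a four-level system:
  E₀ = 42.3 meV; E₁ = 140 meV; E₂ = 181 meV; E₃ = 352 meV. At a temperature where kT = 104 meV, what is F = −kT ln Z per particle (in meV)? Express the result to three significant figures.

Eᵢ/kT = 0.40673, 1.3462, 1.7404, 3.3846.
Z = Σ e^(−Eᵢ/kT) = e^(−0.40673) + e^(−1.3462) + e^(−1.7404) + e^(−3.3846) = 0.66582 + 0.26023 + 0.17545 + 0.033891 = 1.1354.
F = −kT ln Z = −104 × ln(1.1354) = −104 × 0.12699 = -13.2 meV.

-13.2 meV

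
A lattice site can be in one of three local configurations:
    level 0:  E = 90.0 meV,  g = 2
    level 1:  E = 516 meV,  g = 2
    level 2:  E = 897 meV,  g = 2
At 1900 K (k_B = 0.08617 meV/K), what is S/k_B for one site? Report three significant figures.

k_BT = 0.08617 × 1900 K = 163.72 meV.
Eᵢ/kT = 0.54972, 3.1517, 5.4789.
Z = Σ gᵢe^(−Eᵢ/kT) = 2·e^(−0.54972) + 2·e^(−3.1517) + 2·e^(−5.4789) = 1.1542 + 0.085559 + 0.0083478 = 1.2481.
⟨E⟩ = Σ EᵢPᵢ = 124.60 meV.
S/k_B = ln Z + ⟨E⟩/kT = ln(1.2481) + 124.60/163.72 = 0.22162 + 0.76106 = 0.983.

0.983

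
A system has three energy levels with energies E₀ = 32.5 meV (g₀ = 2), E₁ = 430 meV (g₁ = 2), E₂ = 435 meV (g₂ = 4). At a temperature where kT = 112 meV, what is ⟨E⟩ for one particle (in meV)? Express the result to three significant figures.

Eᵢ/kT = 0.29018, 3.8393, 3.8839.
Z = Σ gᵢe^(−Eᵢ/kT) = 2·e^(−0.29018) + 2·e^(−3.8393) + 4·e^(−3.8839) = 1.4963 + 0.043017 + 0.082282 = 1.6216.
⟨E⟩ = Σ Eᵢ gᵢe^(−Eᵢ/kT) / Z = (32.5·1.4963 + 430·0.043017 + 435·0.082282) / 1.6216 = 63.5 meV.

63.5 meV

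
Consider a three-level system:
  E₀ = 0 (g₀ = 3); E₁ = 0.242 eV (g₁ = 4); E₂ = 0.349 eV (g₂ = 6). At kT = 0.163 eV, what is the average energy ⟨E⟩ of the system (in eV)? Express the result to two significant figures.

Eᵢ/kT = 0, 1.485, 2.141.
Z = Σ gᵢe^(−Eᵢ/kT) = 3·e^(−0) + 4·e^(−1.485) + 6·e^(−2.141) = 3.000 + 0.9060 + 0.7052 = 4.611.
⟨E⟩ = Σ Eᵢ gᵢe^(−Eᵢ/kT) / Z = (0·3.000 + 0.242·0.9060 + 0.349·0.7052) / 4.611 = 0.10 eV.

0.10 eV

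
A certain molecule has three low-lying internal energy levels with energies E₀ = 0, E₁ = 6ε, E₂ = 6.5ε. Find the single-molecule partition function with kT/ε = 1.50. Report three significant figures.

Z = 1.03

Eᵢ/kT = 0, 4.0000, 4.3333.
Z = Σ e^(−Eᵢ/kT) = e^(−0) + e^(−4.0000) + e^(−4.3333) = 1.0000 + 0.018316 + 0.013124 = 1.0314.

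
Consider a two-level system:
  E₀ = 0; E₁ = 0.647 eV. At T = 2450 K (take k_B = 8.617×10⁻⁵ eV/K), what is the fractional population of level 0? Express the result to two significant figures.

k_BT = 8.617×10⁻⁵ × 2450 K = 0.2111 eV.
Eᵢ/kT = 0, 3.065.
Z = Σ e^(−Eᵢ/kT) = e^(−0) + e^(−3.065) = 1.000 + 0.04665 = 1.047.
P₀ = e^(−E₀/kT) / Z = 1.000/1.047 = 0.96.

0.96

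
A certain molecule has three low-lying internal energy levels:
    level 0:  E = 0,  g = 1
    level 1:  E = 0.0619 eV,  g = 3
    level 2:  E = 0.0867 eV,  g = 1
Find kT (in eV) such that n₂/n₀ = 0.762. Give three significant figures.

n₂/n₀ = (g₂/g₀) exp[−(E₂−E₀)/kT] = 0.762.
⇒ (E₂−E₀)/kT = ln((1/1)/0.762) = ln(1.3123) = 0.27178.
kT = 0.0867 eV / 0.27178 = 0.319 eV.

0.319 eV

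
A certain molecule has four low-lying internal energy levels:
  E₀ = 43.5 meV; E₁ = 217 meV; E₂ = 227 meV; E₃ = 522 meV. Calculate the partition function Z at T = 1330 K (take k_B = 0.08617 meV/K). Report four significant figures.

k_BT = 0.08617 × 1330 K = 114.606 meV.
Eᵢ/kT = 0.379561, 1.89344, 1.98070, 4.55474.
Z = Σ e^(−Eᵢ/kT) = e^(−0.379561) + e^(−1.89344) + e^(−1.98070) + e^(−4.55474) = 0.684162 + 0.150553 + 0.137973 + 0.0105172 = 0.983205.

Z = 0.9832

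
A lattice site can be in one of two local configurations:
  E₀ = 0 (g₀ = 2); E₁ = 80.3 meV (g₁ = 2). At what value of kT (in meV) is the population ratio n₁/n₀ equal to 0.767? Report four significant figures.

302.7 meV

n₁/n₀ = (g₁/g₀) exp[−(E₁−E₀)/kT] = 0.767.
⇒ (E₁−E₀)/kT = ln((2/2)/0.767) = ln(1.30378) = 0.265268.
kT = 80.3 meV / 0.265268 = 302.7 meV.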